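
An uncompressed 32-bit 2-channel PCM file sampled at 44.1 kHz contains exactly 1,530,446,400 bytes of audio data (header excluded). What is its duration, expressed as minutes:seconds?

72:18

Byte rate = 44,100 × 4 × 2 = 352,800 bytes/s.
Duration = 1,530,446,400 / 352,800 = 4,338 s.
4,338 s = 72:18.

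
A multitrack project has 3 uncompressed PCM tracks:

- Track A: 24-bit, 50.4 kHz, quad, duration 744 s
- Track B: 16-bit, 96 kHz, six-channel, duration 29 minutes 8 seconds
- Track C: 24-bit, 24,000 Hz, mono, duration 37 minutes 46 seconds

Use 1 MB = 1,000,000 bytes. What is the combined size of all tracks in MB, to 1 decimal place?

Track A: 50,400 × 744 × 3 × 4 = 449,971,200 bytes.
Track B: 29 minutes 8 seconds = 1,748 s; 96,000 × 1,748 × 2 × 6 = 2,013,696,000 bytes.
Track C: 37 minutes 46 seconds = 2,266 s; 24,000 × 2,266 × 3 × 1 = 163,152,000 bytes.
Total = 2,626,819,200 bytes = 2626.8 MB.

2626.8 MB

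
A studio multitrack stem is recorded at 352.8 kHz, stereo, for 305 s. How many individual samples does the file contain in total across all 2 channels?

215,208,000 samples

352,800 × 305 s × 2 ch = 215,208,000 samples.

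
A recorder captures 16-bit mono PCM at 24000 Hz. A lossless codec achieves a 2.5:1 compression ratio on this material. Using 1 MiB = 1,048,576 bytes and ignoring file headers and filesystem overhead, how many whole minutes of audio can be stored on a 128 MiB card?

116 minutes

Uncompressed byte rate = 24,000 × 2 × 1 = 48,000 bytes/s.
After 2.5:1 compression, effective rate ≈ 19200 bytes/s.
Capacity = 128 × 1,048,576 = 134,217,728 bytes.
134,217,728 / effective rate ≈ 6990.51 s → 116 minutes.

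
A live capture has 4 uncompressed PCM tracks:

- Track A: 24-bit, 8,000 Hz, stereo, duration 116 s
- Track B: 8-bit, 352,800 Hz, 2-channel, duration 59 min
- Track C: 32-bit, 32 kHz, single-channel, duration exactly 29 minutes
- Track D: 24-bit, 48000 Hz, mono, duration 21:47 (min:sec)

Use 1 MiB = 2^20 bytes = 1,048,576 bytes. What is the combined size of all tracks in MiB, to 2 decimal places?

Track A: 8,000 × 116 × 3 × 2 = 5,568,000 bytes.
Track B: 59 min = 3,540 s; 352,800 × 3,540 × 1 × 2 = 2,497,824,000 bytes.
Track C: exactly 29 minutes = 1,740 s; 32,000 × 1,740 × 4 × 1 = 222,720,000 bytes.
Track D: 21:47 (min:sec) = 1,307 s; 48,000 × 1,307 × 3 × 1 = 188,208,000 bytes.
Total = 2,914,320,000 bytes = 2779.31 MiB.

2779.31 MiB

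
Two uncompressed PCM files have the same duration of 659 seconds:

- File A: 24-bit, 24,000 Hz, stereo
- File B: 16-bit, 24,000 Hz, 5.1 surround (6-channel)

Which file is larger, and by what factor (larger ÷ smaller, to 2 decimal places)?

File A: 24,000 × 3 × 2 = 144,000 bytes/s.
File B: 24,000 × 2 × 6 = 288,000 bytes/s.
File B is larger; ratio = 189,792,000 / 94,896,000 = 2.00.

File B, by a factor of 2.00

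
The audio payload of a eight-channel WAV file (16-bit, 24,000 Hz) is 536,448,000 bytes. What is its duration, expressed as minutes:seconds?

23:17

Byte rate = 24,000 × 2 × 8 = 384,000 bytes/s.
Duration = 536,448,000 / 384,000 = 1,397 s.
1,397 s = 23:17.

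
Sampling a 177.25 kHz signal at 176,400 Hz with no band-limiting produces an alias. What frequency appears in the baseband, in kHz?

0.85 kHz

Nyquist = 176,400/2 = 88,200 Hz; 177,250 Hz exceeds it.
Alias = |177,250 − 1×176,400| = |177,250 − 176,400| = 850 Hz = 0.85 kHz.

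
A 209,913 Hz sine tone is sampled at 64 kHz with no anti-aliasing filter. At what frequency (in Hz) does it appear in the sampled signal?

Nyquist = 64,000/2 = 32,000 Hz; 209,913 Hz exceeds it.
Alias = |209,913 − 3×64,000| = |209,913 − 192,000| = 17,913 Hz.

17,913 Hz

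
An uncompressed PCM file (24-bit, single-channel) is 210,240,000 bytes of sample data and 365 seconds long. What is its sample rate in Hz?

Bytes = sample_rate × seconds × bytes_per_sample × channels.
sample_rate = 210,240,000 / (365 × 3 × 1) = 210,240,000 / 1,095 = 192,000 Hz.

192,000 Hz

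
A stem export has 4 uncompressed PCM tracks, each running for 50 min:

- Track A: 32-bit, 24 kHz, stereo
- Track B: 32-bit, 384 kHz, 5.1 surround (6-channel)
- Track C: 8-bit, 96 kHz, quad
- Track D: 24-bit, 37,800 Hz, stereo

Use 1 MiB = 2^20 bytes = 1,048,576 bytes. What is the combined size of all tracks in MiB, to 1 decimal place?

28664.0 MiB

50 min = 3,000 s.
Track A: 24,000 × 3,000 × 4 × 2 = 576,000,000 bytes.
Track B: 384,000 × 3,000 × 4 × 6 = 27,648,000,000 bytes.
Track C: 96,000 × 3,000 × 1 × 4 = 1,152,000,000 bytes.
Track D: 37,800 × 3,000 × 3 × 2 = 680,400,000 bytes.
Total = 30,056,400,000 bytes = 28664.0 MiB.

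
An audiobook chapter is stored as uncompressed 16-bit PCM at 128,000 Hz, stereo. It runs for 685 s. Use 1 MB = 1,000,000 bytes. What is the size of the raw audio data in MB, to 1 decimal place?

Bytes = 128,000 samples/s × 685 s × 2 bytes/sample × 2 ch = 350,720,000 bytes.
350,720,000 / 1,000,000 = 350.7 MB.

350.7 MB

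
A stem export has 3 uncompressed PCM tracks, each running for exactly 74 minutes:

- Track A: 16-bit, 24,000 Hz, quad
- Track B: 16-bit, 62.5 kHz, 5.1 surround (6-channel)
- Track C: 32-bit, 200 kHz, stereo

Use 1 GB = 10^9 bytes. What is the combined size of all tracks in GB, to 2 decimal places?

11.29 GB

exactly 74 minutes = 4,440 s.
Track A: 24,000 × 4,440 × 2 × 4 = 852,480,000 bytes.
Track B: 62,500 × 4,440 × 2 × 6 = 3,330,000,000 bytes.
Track C: 200,000 × 4,440 × 4 × 2 = 7,104,000,000 bytes.
Total = 11,286,480,000 bytes = 11.29 GB.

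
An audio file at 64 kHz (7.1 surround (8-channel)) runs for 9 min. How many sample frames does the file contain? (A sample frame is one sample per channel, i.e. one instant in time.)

9 min = 540 s.
64,000 samples/s × 540 s = 34,560,000 frames.

34,560,000 sample frames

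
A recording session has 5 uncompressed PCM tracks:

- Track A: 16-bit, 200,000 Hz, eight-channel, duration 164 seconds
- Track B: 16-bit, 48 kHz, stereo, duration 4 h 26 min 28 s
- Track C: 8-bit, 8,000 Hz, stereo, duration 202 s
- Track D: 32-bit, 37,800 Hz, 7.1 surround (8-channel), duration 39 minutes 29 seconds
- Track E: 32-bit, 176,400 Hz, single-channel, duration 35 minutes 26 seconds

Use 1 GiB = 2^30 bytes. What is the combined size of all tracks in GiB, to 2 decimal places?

7.42 GiB

Track A: 200,000 × 164 × 2 × 8 = 524,800,000 bytes.
Track B: 4 h 26 min 28 s = 15,988 s; 48,000 × 15,988 × 2 × 2 = 3,069,696,000 bytes.
Track C: 8,000 × 202 × 1 × 2 = 3,232,000 bytes.
Track D: 39 minutes 29 seconds = 2,369 s; 37,800 × 2,369 × 4 × 8 = 2,865,542,400 bytes.
Track E: 35 minutes 26 seconds = 2,126 s; 176,400 × 2,126 × 4 × 1 = 1,500,105,600 bytes.
Total = 7,963,376,000 bytes = 7.42 GiB.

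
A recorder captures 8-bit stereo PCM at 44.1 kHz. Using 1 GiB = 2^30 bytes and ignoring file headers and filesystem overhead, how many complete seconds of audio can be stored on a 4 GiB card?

48,695 seconds

Uncompressed byte rate = 44,100 × 1 × 2 = 88,200 bytes/s.
Capacity = 4 × 1,073,741,824 = 4,294,967,296 bytes.
4,294,967,296 / 88,200 ≈ 48695.77 s → 48,695 seconds.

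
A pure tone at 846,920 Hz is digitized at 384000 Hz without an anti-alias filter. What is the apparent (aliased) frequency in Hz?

78,920 Hz

Nyquist = 384,000/2 = 192,000 Hz; 846,920 Hz exceeds it.
Alias = |846,920 − 2×384,000| = |846,920 − 768,000| = 78,920 Hz.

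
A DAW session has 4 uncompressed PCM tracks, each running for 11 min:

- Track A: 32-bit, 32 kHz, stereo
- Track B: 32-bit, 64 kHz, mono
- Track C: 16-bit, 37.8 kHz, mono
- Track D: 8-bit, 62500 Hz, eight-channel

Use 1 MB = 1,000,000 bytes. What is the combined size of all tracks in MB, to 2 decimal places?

11 min = 660 s.
Track A: 32,000 × 660 × 4 × 2 = 168,960,000 bytes.
Track B: 64,000 × 660 × 4 × 1 = 168,960,000 bytes.
Track C: 37,800 × 660 × 2 × 1 = 49,896,000 bytes.
Track D: 62,500 × 660 × 1 × 8 = 330,000,000 bytes.
Total = 717,816,000 bytes = 717.82 MB.

717.82 MB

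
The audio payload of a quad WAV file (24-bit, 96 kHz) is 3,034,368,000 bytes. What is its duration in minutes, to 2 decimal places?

43.90 minutes

Byte rate = 96,000 × 3 × 4 = 1,152,000 bytes/s.
Duration = 3,034,368,000 / 1,152,000 = 2,634 s.
2,634 s / 60 = 43.90 minutes.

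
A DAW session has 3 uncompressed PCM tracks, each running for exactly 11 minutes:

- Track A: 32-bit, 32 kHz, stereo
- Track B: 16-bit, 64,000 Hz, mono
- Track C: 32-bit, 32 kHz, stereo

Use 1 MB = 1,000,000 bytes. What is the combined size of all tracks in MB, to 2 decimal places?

exactly 11 minutes = 660 s.
Track A: 32,000 × 660 × 4 × 2 = 168,960,000 bytes.
Track B: 64,000 × 660 × 2 × 1 = 84,480,000 bytes.
Track C: 32,000 × 660 × 4 × 2 = 168,960,000 bytes.
Total = 422,400,000 bytes = 422.40 MB.

422.40 MB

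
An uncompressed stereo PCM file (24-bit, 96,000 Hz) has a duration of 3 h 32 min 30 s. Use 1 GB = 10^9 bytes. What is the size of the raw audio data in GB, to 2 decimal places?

Duration = 3 h 32 min 30 s = 12,750 s.
Bytes = 96,000 samples/s × 12,750 s × 3 bytes/sample × 2 ch = 7,344,000,000 bytes.
7,344,000,000 / 1,000,000,000 = 7.34 GB.

7.34 GB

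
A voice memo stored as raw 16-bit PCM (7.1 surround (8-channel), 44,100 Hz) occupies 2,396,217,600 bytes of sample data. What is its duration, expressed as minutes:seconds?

56:36

Byte rate = 44,100 × 2 × 8 = 705,600 bytes/s.
Duration = 2,396,217,600 / 705,600 = 3,396 s.
3,396 s = 56:36.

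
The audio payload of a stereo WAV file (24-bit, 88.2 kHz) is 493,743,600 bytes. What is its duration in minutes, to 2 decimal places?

Byte rate = 88,200 × 3 × 2 = 529,200 bytes/s.
Duration = 493,743,600 / 529,200 = 933 s.
933 s / 60 = 15.55 minutes.

15.55 minutes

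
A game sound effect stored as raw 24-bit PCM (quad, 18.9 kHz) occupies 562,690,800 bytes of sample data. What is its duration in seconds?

Byte rate = 18,900 × 3 × 4 = 226,800 bytes/s.
Duration = 562,690,800 / 226,800 = 2,481 s.

2,481 seconds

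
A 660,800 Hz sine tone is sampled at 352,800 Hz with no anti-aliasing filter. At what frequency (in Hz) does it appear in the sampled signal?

44,800 Hz

Nyquist = 352,800/2 = 176,400 Hz; 660,800 Hz exceeds it.
Alias = |660,800 − 2×352,800| = |660,800 − 705,600| = 44,800 Hz.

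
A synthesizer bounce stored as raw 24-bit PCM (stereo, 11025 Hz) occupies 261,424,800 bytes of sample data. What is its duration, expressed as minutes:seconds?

Byte rate = 11,025 × 3 × 2 = 66,150 bytes/s.
Duration = 261,424,800 / 66,150 = 3,952 s.
3,952 s = 65:52.

65:52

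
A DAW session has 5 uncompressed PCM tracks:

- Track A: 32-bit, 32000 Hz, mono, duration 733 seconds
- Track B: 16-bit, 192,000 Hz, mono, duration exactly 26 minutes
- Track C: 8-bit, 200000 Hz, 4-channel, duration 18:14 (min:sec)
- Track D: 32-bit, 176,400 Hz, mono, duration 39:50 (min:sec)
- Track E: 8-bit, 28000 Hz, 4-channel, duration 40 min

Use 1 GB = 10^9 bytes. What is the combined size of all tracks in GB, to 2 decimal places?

3.52 GB

Track A: 32,000 × 733 × 4 × 1 = 93,824,000 bytes.
Track B: exactly 26 minutes = 1,560 s; 192,000 × 1,560 × 2 × 1 = 599,040,000 bytes.
Track C: 18:14 (min:sec) = 1,094 s; 200,000 × 1,094 × 1 × 4 = 875,200,000 bytes.
Track D: 39:50 (min:sec) = 2,390 s; 176,400 × 2,390 × 4 × 1 = 1,686,384,000 bytes.
Track E: 40 min = 2,400 s; 28,000 × 2,400 × 1 × 4 = 268,800,000 bytes.
Total = 3,523,248,000 bytes = 3.52 GB.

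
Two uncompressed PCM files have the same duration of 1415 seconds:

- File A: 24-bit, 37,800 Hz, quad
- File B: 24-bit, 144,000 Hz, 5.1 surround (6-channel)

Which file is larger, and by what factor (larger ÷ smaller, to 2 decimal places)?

File A: 37,800 × 3 × 4 = 453,600 bytes/s.
File B: 144,000 × 3 × 6 = 2,592,000 bytes/s.
File B is larger; ratio = 3,667,680,000 / 641,844,000 = 5.71.

File B, by a factor of 5.71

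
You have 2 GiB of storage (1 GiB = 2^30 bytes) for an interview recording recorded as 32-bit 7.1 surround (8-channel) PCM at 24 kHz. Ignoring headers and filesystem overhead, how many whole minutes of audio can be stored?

46 minutes

Uncompressed byte rate = 24,000 × 4 × 8 = 768,000 bytes/s.
Capacity = 2 × 1,073,741,824 = 2,147,483,648 bytes.
2,147,483,648 / 768,000 ≈ 2796.2 s → 46 minutes.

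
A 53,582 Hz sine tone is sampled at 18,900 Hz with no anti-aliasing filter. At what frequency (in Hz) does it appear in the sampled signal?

3,118 Hz

Nyquist = 18,900/2 = 9,450 Hz; 53,582 Hz exceeds it.
Alias = |53,582 − 3×18,900| = |53,582 − 56,700| = 3,118 Hz.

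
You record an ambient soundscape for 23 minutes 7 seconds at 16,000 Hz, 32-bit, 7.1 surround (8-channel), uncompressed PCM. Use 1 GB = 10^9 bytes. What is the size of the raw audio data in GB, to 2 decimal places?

0.71 GB

Duration = 23 minutes 7 seconds = 1,387 s.
Bytes = 16,000 samples/s × 1,387 s × 4 bytes/sample × 8 ch = 710,144,000 bytes.
710,144,000 / 1,000,000,000 = 0.71 GB.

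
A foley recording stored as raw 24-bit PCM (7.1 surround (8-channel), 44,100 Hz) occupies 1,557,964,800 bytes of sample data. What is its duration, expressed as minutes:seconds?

Byte rate = 44,100 × 3 × 8 = 1,058,400 bytes/s.
Duration = 1,557,964,800 / 1,058,400 = 1,472 s.
1,472 s = 24:32.

24:32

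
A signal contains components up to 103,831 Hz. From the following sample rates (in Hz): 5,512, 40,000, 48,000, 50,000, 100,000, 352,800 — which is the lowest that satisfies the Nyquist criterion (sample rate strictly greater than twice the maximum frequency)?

Need sample rate > 2 × 103,831 = 207,662 Hz.
Lowest listed rate above 207,662 Hz is 352,800 Hz.

352,800 Hz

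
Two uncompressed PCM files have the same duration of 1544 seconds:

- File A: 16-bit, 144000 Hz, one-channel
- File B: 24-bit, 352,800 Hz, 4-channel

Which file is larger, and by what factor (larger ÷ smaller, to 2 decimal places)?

File A: 144,000 × 2 × 1 = 288,000 bytes/s.
File B: 352,800 × 3 × 4 = 4,233,600 bytes/s.
File B is larger; ratio = 6,536,678,400 / 444,672,000 = 14.70.

File B, by a factor of 14.70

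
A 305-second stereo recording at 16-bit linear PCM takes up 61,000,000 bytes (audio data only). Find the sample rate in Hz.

Bytes = sample_rate × seconds × bytes_per_sample × channels.
sample_rate = 61,000,000 / (305 × 2 × 2) = 61,000,000 / 1,220 = 50,000 Hz.

50,000 Hz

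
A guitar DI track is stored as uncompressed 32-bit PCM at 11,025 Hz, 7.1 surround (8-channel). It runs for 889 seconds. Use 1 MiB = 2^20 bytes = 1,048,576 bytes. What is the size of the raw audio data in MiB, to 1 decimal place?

Bytes = 11,025 samples/s × 889 s × 4 bytes/sample × 8 ch = 313,639,200 bytes.
313,639,200 / 1,048,576 = 299.1 MiB.

299.1 MiB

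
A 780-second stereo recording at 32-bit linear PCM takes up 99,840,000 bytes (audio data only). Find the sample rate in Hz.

Bytes = sample_rate × seconds × bytes_per_sample × channels.
sample_rate = 99,840,000 / (780 × 4 × 2) = 99,840,000 / 6,240 = 16,000 Hz.

16,000 Hz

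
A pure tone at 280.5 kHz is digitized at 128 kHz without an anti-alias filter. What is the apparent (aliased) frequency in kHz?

Nyquist = 128,000/2 = 64,000 Hz; 280,500 Hz exceeds it.
Alias = |280,500 − 2×128,000| = |280,500 − 256,000| = 24,500 Hz = 24.5 kHz.

24.5 kHz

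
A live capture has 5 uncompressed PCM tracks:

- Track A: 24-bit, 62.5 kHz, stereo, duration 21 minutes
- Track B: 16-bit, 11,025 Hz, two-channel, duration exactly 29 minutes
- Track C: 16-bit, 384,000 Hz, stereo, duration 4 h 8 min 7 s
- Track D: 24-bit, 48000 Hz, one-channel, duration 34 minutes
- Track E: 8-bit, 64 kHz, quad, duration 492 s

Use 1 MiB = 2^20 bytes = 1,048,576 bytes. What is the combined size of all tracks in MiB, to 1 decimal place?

Track A: 21 minutes = 1,260 s; 62,500 × 1,260 × 3 × 2 = 472,500,000 bytes.
Track B: exactly 29 minutes = 1,740 s; 11,025 × 1,740 × 2 × 2 = 76,734,000 bytes.
Track C: 4 h 8 min 7 s = 14,887 s; 384,000 × 14,887 × 2 × 2 = 22,866,432,000 bytes.
Track D: 34 minutes = 2,040 s; 48,000 × 2,040 × 3 × 1 = 293,760,000 bytes.
Track E: 64,000 × 492 × 1 × 4 = 125,952,000 bytes.
Total = 23,835,378,000 bytes = 22731.2 MiB.

22731.2 MiB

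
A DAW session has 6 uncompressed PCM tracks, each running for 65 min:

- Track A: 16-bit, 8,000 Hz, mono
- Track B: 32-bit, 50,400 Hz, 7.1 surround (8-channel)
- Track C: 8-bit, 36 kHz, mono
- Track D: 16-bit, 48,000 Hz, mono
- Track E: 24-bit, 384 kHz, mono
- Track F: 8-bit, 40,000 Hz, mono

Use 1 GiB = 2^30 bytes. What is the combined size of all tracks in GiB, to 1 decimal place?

10.7 GiB

65 min = 3,900 s.
Track A: 8,000 × 3,900 × 2 × 1 = 62,400,000 bytes.
Track B: 50,400 × 3,900 × 4 × 8 = 6,289,920,000 bytes.
Track C: 36,000 × 3,900 × 1 × 1 = 140,400,000 bytes.
Track D: 48,000 × 3,900 × 2 × 1 = 374,400,000 bytes.
Track E: 384,000 × 3,900 × 3 × 1 = 4,492,800,000 bytes.
Track F: 40,000 × 3,900 × 1 × 1 = 156,000,000 bytes.
Total = 11,515,920,000 bytes = 10.7 GiB.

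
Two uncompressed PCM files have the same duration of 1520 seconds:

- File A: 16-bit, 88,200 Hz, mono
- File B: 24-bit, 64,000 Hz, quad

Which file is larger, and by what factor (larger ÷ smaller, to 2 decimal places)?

File B, by a factor of 4.35

File A: 88,200 × 2 × 1 = 176,400 bytes/s.
File B: 64,000 × 3 × 4 = 768,000 bytes/s.
File B is larger; ratio = 1,167,360,000 / 268,128,000 = 4.35.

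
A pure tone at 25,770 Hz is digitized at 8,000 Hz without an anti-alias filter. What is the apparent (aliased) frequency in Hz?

Nyquist = 8,000/2 = 4,000 Hz; 25,770 Hz exceeds it.
Alias = |25,770 − 3×8,000| = |25,770 − 24,000| = 1,770 Hz.

1,770 Hz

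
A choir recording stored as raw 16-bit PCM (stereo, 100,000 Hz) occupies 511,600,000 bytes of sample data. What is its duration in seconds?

Byte rate = 100,000 × 2 × 2 = 400,000 bytes/s.
Duration = 511,600,000 / 400,000 = 1,279 s.

1,279 seconds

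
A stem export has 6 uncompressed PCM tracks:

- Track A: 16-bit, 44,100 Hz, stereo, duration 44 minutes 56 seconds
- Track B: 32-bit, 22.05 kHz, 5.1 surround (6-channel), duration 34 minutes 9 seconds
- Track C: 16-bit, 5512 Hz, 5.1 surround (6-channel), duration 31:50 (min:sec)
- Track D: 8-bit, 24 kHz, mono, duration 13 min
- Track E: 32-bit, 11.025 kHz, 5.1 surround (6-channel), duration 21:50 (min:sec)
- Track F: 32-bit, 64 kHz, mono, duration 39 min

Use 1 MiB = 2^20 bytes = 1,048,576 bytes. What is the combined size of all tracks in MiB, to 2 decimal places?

2527.83 MiB

Track A: 44 minutes 56 seconds = 2,696 s; 44,100 × 2,696 × 2 × 2 = 475,574,400 bytes.
Track B: 34 minutes 9 seconds = 2,049 s; 22,050 × 2,049 × 4 × 6 = 1,084,330,800 bytes.
Track C: 31:50 (min:sec) = 1,910 s; 5,512 × 1,910 × 2 × 6 = 126,335,040 bytes.
Track D: 13 min = 780 s; 24,000 × 780 × 1 × 1 = 18,720,000 bytes.
Track E: 21:50 (min:sec) = 1,310 s; 11,025 × 1,310 × 4 × 6 = 346,626,000 bytes.
Track F: 39 min = 2,340 s; 64,000 × 2,340 × 4 × 1 = 599,040,000 bytes.
Total = 2,650,626,240 bytes = 2527.83 MiB.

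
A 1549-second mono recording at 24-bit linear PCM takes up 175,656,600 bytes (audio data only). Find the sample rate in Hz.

Bytes = sample_rate × seconds × bytes_per_sample × channels.
sample_rate = 175,656,600 / (1,549 × 3 × 1) = 175,656,600 / 4,647 = 37,800 Hz.

37,800 Hz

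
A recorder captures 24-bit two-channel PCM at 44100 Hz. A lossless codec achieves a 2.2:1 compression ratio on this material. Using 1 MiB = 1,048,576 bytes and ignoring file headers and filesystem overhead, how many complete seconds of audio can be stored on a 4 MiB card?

34 seconds

Uncompressed byte rate = 44,100 × 3 × 2 = 264,600 bytes/s.
After 2.2:1 compression, effective rate ≈ 120272.73 bytes/s.
Capacity = 4 × 1,048,576 = 4,194,304 bytes.
4,194,304 / effective rate ≈ 34.87 s → 34 seconds.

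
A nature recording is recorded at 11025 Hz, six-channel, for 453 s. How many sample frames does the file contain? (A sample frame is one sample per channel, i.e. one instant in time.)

11,025 samples/s × 453 s = 4,994,325 frames.

4,994,325 sample frames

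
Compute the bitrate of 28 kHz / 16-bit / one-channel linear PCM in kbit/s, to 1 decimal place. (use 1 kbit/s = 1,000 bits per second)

Bit rate = 28,000 × 16 × 1 = 448,000 bits/s.
= 448.0 kbit/s.

448.0 kbit/s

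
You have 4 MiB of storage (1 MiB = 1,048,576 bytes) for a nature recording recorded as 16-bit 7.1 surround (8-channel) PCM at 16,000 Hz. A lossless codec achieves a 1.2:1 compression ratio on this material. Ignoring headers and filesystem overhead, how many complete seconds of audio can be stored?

Uncompressed byte rate = 16,000 × 2 × 8 = 256,000 bytes/s.
After 1.2:1 compression, effective rate ≈ 213333.33 bytes/s.
Capacity = 4 × 1,048,576 = 4,194,304 bytes.
4,194,304 / effective rate ≈ 19.66 s → 19 seconds.

19 seconds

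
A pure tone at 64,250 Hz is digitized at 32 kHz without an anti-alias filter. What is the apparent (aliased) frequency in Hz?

250 Hz

Nyquist = 32,000/2 = 16,000 Hz; 64,250 Hz exceeds it.
Alias = |64,250 − 2×32,000| = |64,250 − 64,000| = 250 Hz.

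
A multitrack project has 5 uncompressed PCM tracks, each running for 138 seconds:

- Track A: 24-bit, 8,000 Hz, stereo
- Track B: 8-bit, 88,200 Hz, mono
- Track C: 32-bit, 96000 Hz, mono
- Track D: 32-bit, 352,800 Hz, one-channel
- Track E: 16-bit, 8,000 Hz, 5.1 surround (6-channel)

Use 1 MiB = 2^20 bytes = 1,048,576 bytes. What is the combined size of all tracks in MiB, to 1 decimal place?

266.8 MiB

Track A: 8,000 × 138 × 3 × 2 = 6,624,000 bytes.
Track B: 88,200 × 138 × 1 × 1 = 12,171,600 bytes.
Track C: 96,000 × 138 × 4 × 1 = 52,992,000 bytes.
Track D: 352,800 × 138 × 4 × 1 = 194,745,600 bytes.
Track E: 8,000 × 138 × 2 × 6 = 13,248,000 bytes.
Total = 279,781,200 bytes = 266.8 MiB.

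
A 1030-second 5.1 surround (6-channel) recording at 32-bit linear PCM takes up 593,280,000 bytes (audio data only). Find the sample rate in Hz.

Bytes = sample_rate × seconds × bytes_per_sample × channels.
sample_rate = 593,280,000 / (1,030 × 4 × 6) = 593,280,000 / 24,720 = 24,000 Hz.

24,000 Hz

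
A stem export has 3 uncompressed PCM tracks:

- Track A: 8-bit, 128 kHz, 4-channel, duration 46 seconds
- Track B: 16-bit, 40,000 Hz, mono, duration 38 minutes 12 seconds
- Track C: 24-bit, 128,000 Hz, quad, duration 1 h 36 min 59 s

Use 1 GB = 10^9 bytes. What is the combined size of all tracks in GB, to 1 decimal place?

9.1 GB

Track A: 128,000 × 46 × 1 × 4 = 23,552,000 bytes.
Track B: 38 minutes 12 seconds = 2,292 s; 40,000 × 2,292 × 2 × 1 = 183,360,000 bytes.
Track C: 1 h 36 min 59 s = 5,819 s; 128,000 × 5,819 × 3 × 4 = 8,937,984,000 bytes.
Total = 9,144,896,000 bytes = 9.1 GB.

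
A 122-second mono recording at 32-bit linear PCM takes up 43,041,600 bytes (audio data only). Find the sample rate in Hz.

88,200 Hz

Bytes = sample_rate × seconds × bytes_per_sample × channels.
sample_rate = 43,041,600 / (122 × 4 × 1) = 43,041,600 / 488 = 88,200 Hz.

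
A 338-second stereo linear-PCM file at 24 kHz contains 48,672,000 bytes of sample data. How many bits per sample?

Bytes per sample = 48,672,000 / (24,000 × 338 × 2) = 48,672,000 / 16,224,000 = 3.
Bit depth = 3 × 8 = 24 bits.

24 bits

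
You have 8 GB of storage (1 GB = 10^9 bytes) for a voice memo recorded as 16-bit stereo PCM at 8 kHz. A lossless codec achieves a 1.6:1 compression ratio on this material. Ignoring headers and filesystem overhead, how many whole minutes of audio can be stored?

Uncompressed byte rate = 8,000 × 2 × 2 = 32,000 bytes/s.
After 1.6:1 compression, effective rate ≈ 20000 bytes/s.
Capacity = 8 × 1,000,000,000 = 8,000,000,000 bytes.
8,000,000,000 / effective rate ≈ 400000 s → 6,666 minutes.

6,666 minutes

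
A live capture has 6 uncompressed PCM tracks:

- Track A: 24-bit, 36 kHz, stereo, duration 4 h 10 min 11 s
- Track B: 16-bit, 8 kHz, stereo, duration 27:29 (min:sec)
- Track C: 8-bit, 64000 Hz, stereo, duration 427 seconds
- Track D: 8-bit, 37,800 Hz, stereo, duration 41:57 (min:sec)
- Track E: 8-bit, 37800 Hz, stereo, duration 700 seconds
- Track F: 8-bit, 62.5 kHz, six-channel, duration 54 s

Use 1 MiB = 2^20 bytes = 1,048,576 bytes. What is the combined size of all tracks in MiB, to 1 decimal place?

Track A: 4 h 10 min 11 s = 15,011 s; 36,000 × 15,011 × 3 × 2 = 3,242,376,000 bytes.
Track B: 27:29 (min:sec) = 1,649 s; 8,000 × 1,649 × 2 × 2 = 52,768,000 bytes.
Track C: 64,000 × 427 × 1 × 2 = 54,656,000 bytes.
Track D: 41:57 (min:sec) = 2,517 s; 37,800 × 2,517 × 1 × 2 = 190,285,200 bytes.
Track E: 37,800 × 700 × 1 × 2 = 52,920,000 bytes.
Track F: 62,500 × 54 × 1 × 6 = 20,250,000 bytes.
Total = 3,613,255,200 bytes = 3445.9 MiB.

3445.9 MiB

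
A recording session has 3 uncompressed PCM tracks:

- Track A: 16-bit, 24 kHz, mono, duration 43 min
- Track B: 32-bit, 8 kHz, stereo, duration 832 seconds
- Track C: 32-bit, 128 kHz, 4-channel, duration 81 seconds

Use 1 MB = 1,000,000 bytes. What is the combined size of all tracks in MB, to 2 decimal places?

342.98 MB

Track A: 43 min = 2,580 s; 24,000 × 2,580 × 2 × 1 = 123,840,000 bytes.
Track B: 8,000 × 832 × 4 × 2 = 53,248,000 bytes.
Track C: 128,000 × 81 × 4 × 4 = 165,888,000 bytes.
Total = 342,976,000 bytes = 342.98 MB.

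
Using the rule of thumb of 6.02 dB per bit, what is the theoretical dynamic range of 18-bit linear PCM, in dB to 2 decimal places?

108.36 dB

18 × 6.02 = 108.36 dB.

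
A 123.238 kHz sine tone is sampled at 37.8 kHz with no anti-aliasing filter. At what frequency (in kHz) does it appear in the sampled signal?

Nyquist = 37,800/2 = 18,900 Hz; 123,238 Hz exceeds it.
Alias = |123,238 − 3×37,800| = |123,238 − 113,400| = 9,838 Hz = 9.838 kHz.

9.838 kHz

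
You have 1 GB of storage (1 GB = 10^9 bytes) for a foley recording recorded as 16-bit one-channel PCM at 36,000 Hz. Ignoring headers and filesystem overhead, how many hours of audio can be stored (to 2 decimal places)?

3.86 hours

Uncompressed byte rate = 36,000 × 2 × 1 = 72,000 bytes/s.
Capacity = 1 × 1,000,000,000 = 1,000,000,000 bytes.
1,000,000,000 / 72,000 ≈ 13888.89 s → 3.86 hours.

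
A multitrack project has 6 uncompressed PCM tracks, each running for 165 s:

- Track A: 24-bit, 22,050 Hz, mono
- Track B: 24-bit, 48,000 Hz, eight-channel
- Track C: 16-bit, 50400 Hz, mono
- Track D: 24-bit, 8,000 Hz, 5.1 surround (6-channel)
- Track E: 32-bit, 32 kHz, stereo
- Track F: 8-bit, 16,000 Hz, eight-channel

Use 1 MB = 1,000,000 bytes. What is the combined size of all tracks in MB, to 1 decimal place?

304.7 MB

Track A: 22,050 × 165 × 3 × 1 = 10,914,750 bytes.
Track B: 48,000 × 165 × 3 × 8 = 190,080,000 bytes.
Track C: 50,400 × 165 × 2 × 1 = 16,632,000 bytes.
Track D: 8,000 × 165 × 3 × 6 = 23,760,000 bytes.
Track E: 32,000 × 165 × 4 × 2 = 42,240,000 bytes.
Track F: 16,000 × 165 × 1 × 8 = 21,120,000 bytes.
Total = 304,746,750 bytes = 304.7 MB.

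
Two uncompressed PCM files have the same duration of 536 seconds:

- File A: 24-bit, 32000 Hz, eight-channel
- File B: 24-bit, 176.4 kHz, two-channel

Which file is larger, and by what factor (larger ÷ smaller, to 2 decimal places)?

File B, by a factor of 1.38

File A: 32,000 × 3 × 8 = 768,000 bytes/s.
File B: 176,400 × 3 × 2 = 1,058,400 bytes/s.
File B is larger; ratio = 567,302,400 / 411,648,000 = 1.38.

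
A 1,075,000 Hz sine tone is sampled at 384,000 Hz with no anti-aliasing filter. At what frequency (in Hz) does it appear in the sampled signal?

77,000 Hz

Nyquist = 384,000/2 = 192,000 Hz; 1,075,000 Hz exceeds it.
Alias = |1,075,000 − 3×384,000| = |1,075,000 − 1,152,000| = 77,000 Hz.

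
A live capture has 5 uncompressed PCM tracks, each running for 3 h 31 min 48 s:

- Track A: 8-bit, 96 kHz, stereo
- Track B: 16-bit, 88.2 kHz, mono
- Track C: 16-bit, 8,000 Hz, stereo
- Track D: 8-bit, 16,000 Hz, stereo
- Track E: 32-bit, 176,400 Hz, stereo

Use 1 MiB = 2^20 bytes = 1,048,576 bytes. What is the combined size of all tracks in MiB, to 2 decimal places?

22343.13 MiB

3 h 31 min 48 s = 12,708 s.
Track A: 96,000 × 12,708 × 1 × 2 = 2,439,936,000 bytes.
Track B: 88,200 × 12,708 × 2 × 1 = 2,241,691,200 bytes.
Track C: 8,000 × 12,708 × 2 × 2 = 406,656,000 bytes.
Track D: 16,000 × 12,708 × 1 × 2 = 406,656,000 bytes.
Track E: 176,400 × 12,708 × 4 × 2 = 17,933,529,600 bytes.
Total = 23,428,468,800 bytes = 22343.13 MiB.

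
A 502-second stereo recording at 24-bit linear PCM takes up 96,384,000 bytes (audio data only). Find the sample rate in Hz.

Bytes = sample_rate × seconds × bytes_per_sample × channels.
sample_rate = 96,384,000 / (502 × 3 × 2) = 96,384,000 / 3,012 = 32,000 Hz.

32,000 Hz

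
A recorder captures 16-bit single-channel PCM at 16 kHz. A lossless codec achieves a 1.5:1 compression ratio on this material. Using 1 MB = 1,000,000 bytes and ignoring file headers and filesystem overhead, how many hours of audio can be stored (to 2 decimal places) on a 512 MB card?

Uncompressed byte rate = 16,000 × 2 × 1 = 32,000 bytes/s.
After 1.5:1 compression, effective rate ≈ 21333.33 bytes/s.
Capacity = 512 × 1,000,000 = 512,000,000 bytes.
512,000,000 / effective rate ≈ 24000 s → 6.67 hours.

6.67 hours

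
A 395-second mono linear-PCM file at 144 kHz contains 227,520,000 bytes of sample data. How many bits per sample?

Bytes per sample = 227,520,000 / (144,000 × 395 × 1) = 227,520,000 / 56,880,000 = 4.
Bit depth = 4 × 8 = 32 bits.

32 bits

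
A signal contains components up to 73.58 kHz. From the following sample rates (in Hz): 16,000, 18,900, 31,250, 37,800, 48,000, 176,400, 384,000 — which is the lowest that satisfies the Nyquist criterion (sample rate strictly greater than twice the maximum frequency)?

176,400 Hz

Need sample rate > 2 × 73,580 = 147,160 Hz.
Lowest listed rate above 147,160 Hz is 176,400 Hz.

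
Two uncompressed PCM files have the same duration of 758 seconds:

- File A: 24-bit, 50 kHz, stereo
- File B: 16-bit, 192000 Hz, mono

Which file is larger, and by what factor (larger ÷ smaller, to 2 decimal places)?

File A: 50,000 × 3 × 2 = 300,000 bytes/s.
File B: 192,000 × 2 × 1 = 384,000 bytes/s.
File B is larger; ratio = 291,072,000 / 227,400,000 = 1.28.

File B, by a factor of 1.28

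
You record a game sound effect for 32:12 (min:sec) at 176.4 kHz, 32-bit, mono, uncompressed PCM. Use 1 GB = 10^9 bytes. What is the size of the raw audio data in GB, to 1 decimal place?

1.4 GB

Duration = 32:12 (min:sec) = 1,932 s.
Bytes = 176,400 samples/s × 1,932 s × 4 bytes/sample × 1 ch = 1,363,219,200 bytes.
1,363,219,200 / 1,000,000,000 = 1.4 GB.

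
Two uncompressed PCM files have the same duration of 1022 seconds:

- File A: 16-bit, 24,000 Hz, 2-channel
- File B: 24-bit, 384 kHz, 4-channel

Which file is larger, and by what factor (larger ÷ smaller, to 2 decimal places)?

File B, by a factor of 48.00

File A: 24,000 × 2 × 2 = 96,000 bytes/s.
File B: 384,000 × 3 × 4 = 4,608,000 bytes/s.
File B is larger; ratio = 4,709,376,000 / 98,112,000 = 48.00.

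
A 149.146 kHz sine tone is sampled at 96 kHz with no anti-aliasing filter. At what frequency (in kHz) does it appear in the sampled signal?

Nyquist = 96,000/2 = 48,000 Hz; 149,146 Hz exceeds it.
Alias = |149,146 − 2×96,000| = |149,146 − 192,000| = 42,854 Hz = 42.854 kHz.

42.854 kHz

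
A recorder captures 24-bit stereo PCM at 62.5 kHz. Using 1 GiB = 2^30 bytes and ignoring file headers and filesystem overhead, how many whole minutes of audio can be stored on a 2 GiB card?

95 minutes

Uncompressed byte rate = 62,500 × 3 × 2 = 375,000 bytes/s.
Capacity = 2 × 1,073,741,824 = 2,147,483,648 bytes.
2,147,483,648 / 375,000 ≈ 5726.62 s → 95 minutes.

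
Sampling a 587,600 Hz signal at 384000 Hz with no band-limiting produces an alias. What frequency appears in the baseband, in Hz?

180,400 Hz

Nyquist = 384,000/2 = 192,000 Hz; 587,600 Hz exceeds it.
Alias = |587,600 − 2×384,000| = |587,600 − 768,000| = 180,400 Hz.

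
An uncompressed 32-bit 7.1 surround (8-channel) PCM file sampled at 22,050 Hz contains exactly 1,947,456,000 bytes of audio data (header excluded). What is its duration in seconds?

Byte rate = 22,050 × 4 × 8 = 705,600 bytes/s.
Duration = 1,947,456,000 / 705,600 = 2,760 s.

2,760 seconds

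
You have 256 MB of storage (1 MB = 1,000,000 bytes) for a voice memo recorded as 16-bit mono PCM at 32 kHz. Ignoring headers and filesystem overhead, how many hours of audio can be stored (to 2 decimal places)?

Uncompressed byte rate = 32,000 × 2 × 1 = 64,000 bytes/s.
Capacity = 256 × 1,000,000 = 256,000,000 bytes.
256,000,000 / 64,000 ≈ 4000 s → 1.11 hours.

1.11 hours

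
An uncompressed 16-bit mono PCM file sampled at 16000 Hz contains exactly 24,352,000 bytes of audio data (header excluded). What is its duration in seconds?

Byte rate = 16,000 × 2 × 1 = 32,000 bytes/s.
Duration = 24,352,000 / 32,000 = 761 s.

761 seconds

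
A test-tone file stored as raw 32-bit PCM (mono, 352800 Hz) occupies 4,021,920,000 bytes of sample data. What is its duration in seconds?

Byte rate = 352,800 × 4 × 1 = 1,411,200 bytes/s.
Duration = 4,021,920,000 / 1,411,200 = 2,850 s.

2,850 seconds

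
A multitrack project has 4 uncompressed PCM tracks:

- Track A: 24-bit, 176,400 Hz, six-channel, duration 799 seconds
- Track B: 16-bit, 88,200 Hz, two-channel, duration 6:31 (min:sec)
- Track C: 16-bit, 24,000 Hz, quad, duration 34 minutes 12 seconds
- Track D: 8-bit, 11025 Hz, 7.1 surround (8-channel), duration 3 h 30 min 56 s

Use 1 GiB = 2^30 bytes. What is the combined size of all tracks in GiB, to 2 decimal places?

Track A: 176,400 × 799 × 3 × 6 = 2,536,984,800 bytes.
Track B: 6:31 (min:sec) = 391 s; 88,200 × 391 × 2 × 2 = 137,944,800 bytes.
Track C: 34 minutes 12 seconds = 2,052 s; 24,000 × 2,052 × 2 × 4 = 393,984,000 bytes.
Track D: 3 h 30 min 56 s = 12,656 s; 11,025 × 12,656 × 1 × 8 = 1,116,259,200 bytes.
Total = 4,185,172,800 bytes = 3.90 GiB.

3.90 GiB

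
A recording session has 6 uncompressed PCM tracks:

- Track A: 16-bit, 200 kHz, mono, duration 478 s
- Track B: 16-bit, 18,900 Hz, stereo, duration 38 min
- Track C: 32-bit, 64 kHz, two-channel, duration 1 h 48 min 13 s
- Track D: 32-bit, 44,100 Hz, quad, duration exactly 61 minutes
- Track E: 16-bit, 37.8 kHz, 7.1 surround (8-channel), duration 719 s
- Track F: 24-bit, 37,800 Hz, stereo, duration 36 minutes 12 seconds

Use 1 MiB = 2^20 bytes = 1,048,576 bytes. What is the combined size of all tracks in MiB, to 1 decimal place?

6864.5 MiB

Track A: 200,000 × 478 × 2 × 1 = 191,200,000 bytes.
Track B: 38 min = 2,280 s; 18,900 × 2,280 × 2 × 2 = 172,368,000 bytes.
Track C: 1 h 48 min 13 s = 6,493 s; 64,000 × 6,493 × 4 × 2 = 3,324,416,000 bytes.
Track D: exactly 61 minutes = 3,660 s; 44,100 × 3,660 × 4 × 4 = 2,582,496,000 bytes.
Track E: 37,800 × 719 × 2 × 8 = 434,851,200 bytes.
Track F: 36 minutes 12 seconds = 2,172 s; 37,800 × 2,172 × 3 × 2 = 492,609,600 bytes.
Total = 7,197,940,800 bytes = 6864.5 MiB.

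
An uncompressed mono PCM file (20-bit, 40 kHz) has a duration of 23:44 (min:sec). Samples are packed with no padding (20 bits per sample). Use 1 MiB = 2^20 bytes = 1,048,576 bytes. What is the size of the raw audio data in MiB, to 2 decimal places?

135.80 MiB

Duration = 23:44 (min:sec) = 1,424 s.
Bits = 40,000 × 1,424 × 20 × 1 = 1,139,200,000 bits = 142,400,000 bytes.
142,400,000 / 1,048,576 = 135.80 MiB.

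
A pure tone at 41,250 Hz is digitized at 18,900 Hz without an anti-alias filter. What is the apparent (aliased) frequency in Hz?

3,450 Hz

Nyquist = 18,900/2 = 9,450 Hz; 41,250 Hz exceeds it.
Alias = |41,250 − 2×18,900| = |41,250 − 37,800| = 3,450 Hz.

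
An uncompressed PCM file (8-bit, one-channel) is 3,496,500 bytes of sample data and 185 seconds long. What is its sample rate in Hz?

Bytes = sample_rate × seconds × bytes_per_sample × channels.
sample_rate = 3,496,500 / (185 × 1 × 1) = 3,496,500 / 185 = 18,900 Hz.

18,900 Hz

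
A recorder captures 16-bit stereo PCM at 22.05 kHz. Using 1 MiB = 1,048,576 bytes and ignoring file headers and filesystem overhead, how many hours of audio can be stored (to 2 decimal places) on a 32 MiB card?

Uncompressed byte rate = 22,050 × 2 × 2 = 88,200 bytes/s.
Capacity = 32 × 1,048,576 = 33,554,432 bytes.
33,554,432 / 88,200 ≈ 380.44 s → 0.11 hours.

0.11 hours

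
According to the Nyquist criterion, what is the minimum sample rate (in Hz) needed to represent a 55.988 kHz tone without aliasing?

Minimum sample rate = 2 × 55,988 Hz = 111,976 Hz.

111,976 Hz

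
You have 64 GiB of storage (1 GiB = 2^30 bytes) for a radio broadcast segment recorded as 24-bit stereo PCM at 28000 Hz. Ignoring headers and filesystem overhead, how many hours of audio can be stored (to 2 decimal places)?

Uncompressed byte rate = 28,000 × 3 × 2 = 168,000 bytes/s.
Capacity = 64 × 1,073,741,824 = 68,719,476,736 bytes.
68,719,476,736 / 168,000 ≈ 409044.5 s → 113.62 hours.

113.62 hours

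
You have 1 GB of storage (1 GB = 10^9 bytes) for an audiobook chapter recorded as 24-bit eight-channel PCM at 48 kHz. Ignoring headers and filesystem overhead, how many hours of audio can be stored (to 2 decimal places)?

Uncompressed byte rate = 48,000 × 3 × 8 = 1,152,000 bytes/s.
Capacity = 1 × 1,000,000,000 = 1,000,000,000 bytes.
1,000,000,000 / 1,152,000 ≈ 868.06 s → 0.24 hours.

0.24 hours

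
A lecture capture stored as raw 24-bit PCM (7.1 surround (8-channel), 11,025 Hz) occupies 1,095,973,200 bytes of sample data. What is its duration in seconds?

Byte rate = 11,025 × 3 × 8 = 264,600 bytes/s.
Duration = 1,095,973,200 / 264,600 = 4,142 s.

4,142 seconds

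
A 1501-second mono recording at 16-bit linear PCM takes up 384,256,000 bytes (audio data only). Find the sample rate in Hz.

128,000 Hz

Bytes = sample_rate × seconds × bytes_per_sample × channels.
sample_rate = 384,256,000 / (1,501 × 2 × 1) = 384,256,000 / 3,002 = 128,000 Hz.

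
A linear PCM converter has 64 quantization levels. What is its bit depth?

6 bits

log2(64) = 6.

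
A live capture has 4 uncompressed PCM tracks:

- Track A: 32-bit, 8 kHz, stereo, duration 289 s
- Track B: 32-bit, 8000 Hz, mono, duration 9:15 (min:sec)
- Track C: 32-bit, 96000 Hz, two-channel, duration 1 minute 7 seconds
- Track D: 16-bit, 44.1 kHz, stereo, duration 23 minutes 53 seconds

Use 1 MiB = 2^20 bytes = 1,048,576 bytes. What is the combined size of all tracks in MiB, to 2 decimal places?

Track A: 8,000 × 289 × 4 × 2 = 18,496,000 bytes.
Track B: 9:15 (min:sec) = 555 s; 8,000 × 555 × 4 × 1 = 17,760,000 bytes.
Track C: 1 minute 7 seconds = 67 s; 96,000 × 67 × 4 × 2 = 51,456,000 bytes.
Track D: 23 minutes 53 seconds = 1,433 s; 44,100 × 1,433 × 2 × 2 = 252,781,200 bytes.
Total = 340,493,200 bytes = 324.72 MiB.

324.72 MiB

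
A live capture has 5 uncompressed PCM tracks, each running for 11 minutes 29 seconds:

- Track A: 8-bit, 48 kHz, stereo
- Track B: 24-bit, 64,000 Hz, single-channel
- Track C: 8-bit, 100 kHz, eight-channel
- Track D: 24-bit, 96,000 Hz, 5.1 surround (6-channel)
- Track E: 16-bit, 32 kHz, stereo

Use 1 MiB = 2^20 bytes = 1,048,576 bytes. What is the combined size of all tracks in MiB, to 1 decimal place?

1934.4 MiB

11 minutes 29 seconds = 689 s.
Track A: 48,000 × 689 × 1 × 2 = 66,144,000 bytes.
Track B: 64,000 × 689 × 3 × 1 = 132,288,000 bytes.
Track C: 100,000 × 689 × 1 × 8 = 551,200,000 bytes.
Track D: 96,000 × 689 × 3 × 6 = 1,190,592,000 bytes.
Track E: 32,000 × 689 × 2 × 2 = 88,192,000 bytes.
Total = 2,028,416,000 bytes = 1934.4 MiB.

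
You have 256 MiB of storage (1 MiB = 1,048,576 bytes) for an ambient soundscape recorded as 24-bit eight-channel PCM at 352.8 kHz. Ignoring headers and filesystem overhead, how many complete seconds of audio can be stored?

31 seconds

Uncompressed byte rate = 352,800 × 3 × 8 = 8,467,200 bytes/s.
Capacity = 256 × 1,048,576 = 268,435,456 bytes.
268,435,456 / 8,467,200 ≈ 31.7 s → 31 seconds.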